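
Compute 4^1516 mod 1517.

4^1 ≡ 4 (mod 1517)
4^2 ≡ 4^2 = 16 ≡ 16 (mod 1517)
4^4 ≡ 16^2 = 256 ≡ 256 (mod 1517)
4^8 ≡ 256^2 = 65536 ≡ 305 (mod 1517)
4^16 ≡ 305^2 = 93025 ≡ 488 (mod 1517)
4^32 ≡ 488^2 = 238144 ≡ 1492 (mod 1517)
4^64 ≡ 1492^2 = 2226064 ≡ 625 (mod 1517)
4^128 ≡ 625^2 = 390625 ≡ 756 (mod 1517)
4^256 ≡ 756^2 = 571536 ≡ 1144 (mod 1517)
4^512 ≡ 1144^2 = 1308736 ≡ 1082 (mod 1517)
4^1024 ≡ 1082^2 = 1170724 ≡ 1117 (mod 1517)
1516 = 1024 + 256 + 128 + 64 + 32 + 8 + 4 in binary powers of 2.
So 4^1516 ≡ 1117 · 1144 · 756 · 625 · 1492 · 305 · 256 ≡ 1144 (mod 1517).
Since 1144 ≠ 1, base 4 is a Fermat witness: 1517 is composite.

1144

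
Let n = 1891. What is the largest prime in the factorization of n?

1891 = 31 · 61
61 is prime.
So 1891 = 31 · 61; the largest prime factor is 61.

61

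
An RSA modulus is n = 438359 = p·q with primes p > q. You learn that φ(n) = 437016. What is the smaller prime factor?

557

φ(n) = (p−1)(q−1) = n − (p+q) + 1, so p + q = 438359 − 437016 + 1 = 1344.
p and q are the roots of t² − 1344t + 438359 = 0.
Discriminant: 1344² − 4·438359 = 1806336 − 1753436 = 52900; √52900 = 230.
q = (1344 − 230)/2 = 557, p = (1344 + 230)/2 = 787.
Check: 557 · 787 = 438359.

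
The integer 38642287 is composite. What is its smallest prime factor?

89

38642287 is odd.
Digit sum 40, not divisible by 3.
Ends in 7: not divisible by 5.
7: 38642287 = 7·5520326 + 5
11: 38642287 = 11·3512935 + 2
13: 38642287 = 13·2972483 + 8
17: 38642287 = 17·2273075 + 12
19: 38642287 = 19·2033804 + 11
23: 38642287 = 23·1680099 + 10
29: 38642287 = 29·1332492 + 19
31: 38642287 = 31·1246525 + 12
37: 38642287 = 37·1044386 + 5
41: 38642287 = 41·942494 + 33
43: 38642287 = 43·898657 + 36
47: 38642287 = 47·822176 + 15
53: 38642287 = 53·729099 + 40
59: 38642287 = 59·654954 + 1
61: 38642287 = 61·633480 + 7
67: 38642287 = 67·576750 + 37
71: 38642287 = 71·544257 + 40
73: 38642287 = 73·529346 + 29
79: 38642287 = 79·489142 + 69
83: 38642287 = 83·465569 + 60
89: 38642287 = 89·434183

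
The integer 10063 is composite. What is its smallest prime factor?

29

10063 is odd.
Digit sum 10, not divisible by 3.
Ends in 3: not divisible by 5.
7: 10063 = 7·1437 + 4
11: 10063 = 11·914 + 9
13: 10063 = 13·774 + 1
17: 10063 = 17·591 + 16
19: 10063 = 19·529 + 12
23: 10063 = 23·437 + 12
29: 10063 = 29·347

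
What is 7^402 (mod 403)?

7^1 ≡ 7 (mod 403)
7^2 ≡ 7^2 = 49 ≡ 49 (mod 403)
7^4 ≡ 49^2 = 2401 ≡ 386 (mod 403)
7^8 ≡ 386^2 = 148996 ≡ 289 (mod 403)
7^16 ≡ 289^2 = 83521 ≡ 100 (mod 403)
7^32 ≡ 100^2 = 10000 ≡ 328 (mod 403)
7^64 ≡ 328^2 = 107584 ≡ 386 (mod 403)
7^128 ≡ 386^2 = 148996 ≡ 289 (mod 403)
7^256 ≡ 289^2 = 83521 ≡ 100 (mod 403)
402 = 256 + 128 + 16 + 2 in binary powers of 2.
So 7^402 ≡ 100 · 289 · 100 · 49 ≡ 233 (mod 403).
Since 233 ≠ 1, base 7 is a Fermat witness: 403 is composite.

233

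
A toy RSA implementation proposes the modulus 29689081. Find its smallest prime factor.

97

29689081 is odd.
Digit sum 43, not divisible by 3.
Ends in 1: not divisible by 5.
7: 29689081 = 7·4241297 + 2
11: 29689081 = 11·2699007 + 4
13: 29689081 = 13·2283775 + 6
17: 29689081 = 17·1746416 + 9
19: 29689081 = 19·1562583 + 4
23: 29689081 = 23·1290829 + 14
29: 29689081 = 29·1023761 + 12
31: 29689081 = 31·957712 + 9
37: 29689081 = 37·802407 + 22
41: 29689081 = 41·724123 + 38
43: 29689081 = 43·690443 + 32
47: 29689081 = 47·631682 + 27
53: 29689081 = 53·560171 + 18
59: 29689081 = 59·503204 + 45
61: 29689081 = 61·486706 + 15
67: 29689081 = 67·443120 + 41
71: 29689081 = 71·418156 + 5
73: 29689081 = 73·406699 + 54
79: 29689081 = 79·375811 + 12
83: 29689081 = 83·357699 + 64
89: 29689081 = 89·333585 + 16
97: 29689081 = 97·306073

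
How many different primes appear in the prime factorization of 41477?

3

41477 = 19 · 2183
2183 = 37 · 59
41477 = 19 · 37 · 59, which has 3 distinct prime factors.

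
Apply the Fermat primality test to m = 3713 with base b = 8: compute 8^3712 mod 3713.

8^1 ≡ 8 (mod 3713)
8^2 ≡ 8^2 = 64 ≡ 64 (mod 3713)
8^4 ≡ 64^2 = 4096 ≡ 383 (mod 3713)
8^8 ≡ 383^2 = 146689 ≡ 1882 (mod 3713)
8^16 ≡ 1882^2 = 3541924 ≡ 3435 (mod 3713)
8^32 ≡ 3435^2 = 11799225 ≡ 3024 (mod 3713)
8^64 ≡ 3024^2 = 9144576 ≡ 3170 (mod 3713)
8^128 ≡ 3170^2 = 10048900 ≡ 1522 (mod 3713)
8^256 ≡ 1522^2 = 2316484 ≡ 3285 (mod 3713)
8^512 ≡ 3285^2 = 10791225 ≡ 1247 (mod 3713)
8^1024 ≡ 1247^2 = 1555009 ≡ 2975 (mod 3713)
8^2048 ≡ 2975^2 = 8850625 ≡ 2546 (mod 3713)
3712 = 2048 + 1024 + 512 + 128 in binary powers of 2.
So 8^3712 ≡ 2546 · 2975 · 1247 · 1522 ≡ 3494 (mod 3713).
Since 3494 ≠ 1, base 8 is a Fermat witness: 3713 is composite.

3494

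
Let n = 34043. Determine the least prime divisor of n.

34043 is odd.
Digit sum 14, not divisible by 3.
Ends in 3: not divisible by 5.
7: 34043 = 7·4863 + 2
11: 34043 = 11·3094 + 9
13: 34043 = 13·2618 + 9
17: 34043 = 17·2002 + 9
19: 34043 = 19·1791 + 14
23: 34043 = 23·1480 + 3
29: 34043 = 29·1173 + 26
31: 34043 = 31·1098 + 5
37: 34043 = 37·920 + 3
41: 34043 = 41·830 + 13
43: 34043 = 43·791 + 30
47: 34043 = 47·724 + 15
53: 34043 = 53·642 + 17
59: 34043 = 59·577

59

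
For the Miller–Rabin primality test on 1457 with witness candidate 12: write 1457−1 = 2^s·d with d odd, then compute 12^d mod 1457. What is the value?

1457 − 1 = 1456 = 2^4 · 91, so d = 91.
12^1 ≡ 12 (mod 1457)
12^2 ≡ 12^2 = 144 ≡ 144 (mod 1457)
12^4 ≡ 144^2 = 20736 ≡ 338 (mod 1457)
12^8 ≡ 338^2 = 114244 ≡ 598 (mod 1457)
12^16 ≡ 598^2 = 357604 ≡ 639 (mod 1457)
12^32 ≡ 639^2 = 408321 ≡ 361 (mod 1457)
12^64 ≡ 361^2 = 130321 ≡ 648 (mod 1457)
91 = 64 + 16 + 8 + 2 + 1 in binary powers of 2.
So 12^91 ≡ 648 · 639 · 598 · 144 · 12 ≡ 756 (mod 1457).
Squaring chain: 756 → 392 → 679 → 629; never reaches −1, so base 12 is a Miller–Rabin witness that 1457 is composite.

756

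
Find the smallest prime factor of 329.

329 is odd.
Digit sum 14, not divisible by 3.
Ends in 9: not divisible by 5.
7: 329 = 7·47

7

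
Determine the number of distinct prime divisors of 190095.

190095 = 3 · 63365
63365 = 5 · 12673
12673 = 19 · 667
667 = 23 · 29
190095 = 3 · 5 · 19 · 23 · 29, which has 5 distinct prime factors.

5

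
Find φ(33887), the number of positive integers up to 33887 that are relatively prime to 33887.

28152

Factor: 33887 = 7 · 47 · 103.
φ(33887) = (7−1) · (47−1) · (103−1) = 6 · 46 · 102 = 28152.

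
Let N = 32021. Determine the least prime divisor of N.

32021 is odd.
Digit sum 8, not divisible by 3.
Ends in 1: not divisible by 5.
7: 32021 = 7·4574 + 3
11: 32021 = 11·2911

11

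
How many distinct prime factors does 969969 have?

6

969969 = 3 · 323323
323323 = 7 · 46189
46189 = 11 · 4199
4199 = 13 · 323
323 = 17 · 19
969969 = 3 · 7 · 11 · 13 · 17 · 19, which has 6 distinct prime factors.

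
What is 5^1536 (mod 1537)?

1035

5^1 ≡ 5 (mod 1537)
5^2 ≡ 5^2 = 25 ≡ 25 (mod 1537)
5^4 ≡ 25^2 = 625 ≡ 625 (mod 1537)
5^8 ≡ 625^2 = 390625 ≡ 227 (mod 1537)
5^16 ≡ 227^2 = 51529 ≡ 808 (mod 1537)
5^32 ≡ 808^2 = 652864 ≡ 1176 (mod 1537)
5^64 ≡ 1176^2 = 1382976 ≡ 1213 (mod 1537)
5^128 ≡ 1213^2 = 1471369 ≡ 460 (mod 1537)
5^256 ≡ 460^2 = 211600 ≡ 1031 (mod 1537)
5^512 ≡ 1031^2 = 1062961 ≡ 894 (mod 1537)
5^1024 ≡ 894^2 = 799236 ≡ 1533 (mod 1537)
1536 = 1024 + 512 in binary powers of 2.
So 5^1536 ≡ 1533 · 894 ≡ 1035 (mod 1537).
Since 1035 ≠ 1, base 5 is a Fermat witness: 1537 is composite.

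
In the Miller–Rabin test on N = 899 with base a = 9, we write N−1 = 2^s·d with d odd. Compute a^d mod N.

899 − 1 = 898 = 2^1 · 449, so d = 449.
9^1 ≡ 9 (mod 899)
9^2 ≡ 9^2 = 81 ≡ 81 (mod 899)
9^4 ≡ 81^2 = 6561 ≡ 268 (mod 899)
9^8 ≡ 268^2 = 71824 ≡ 803 (mod 899)
9^16 ≡ 803^2 = 644809 ≡ 226 (mod 899)
9^32 ≡ 226^2 = 51076 ≡ 732 (mod 899)
9^64 ≡ 732^2 = 535824 ≡ 20 (mod 899)
9^128 ≡ 20^2 = 400 ≡ 400 (mod 899)
9^256 ≡ 400^2 = 160000 ≡ 877 (mod 899)
449 = 256 + 128 + 64 + 1 in binary powers of 2.
So 9^449 ≡ 877 · 400 · 20 · 9 ≡ 38 (mod 899).
Squaring chain: 38; never reaches −1, so base 9 is a Miller–Rabin witness that 899 is composite.

38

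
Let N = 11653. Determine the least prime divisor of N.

43

11653 is odd.
Digit sum 16, not divisible by 3.
Ends in 3: not divisible by 5.
7: 11653 = 7·1664 + 5
11: 11653 = 11·1059 + 4
13: 11653 = 13·896 + 5
17: 11653 = 17·685 + 8
19: 11653 = 19·613 + 6
23: 11653 = 23·506 + 15
29: 11653 = 29·401 + 24
31: 11653 = 31·375 + 28
37: 11653 = 37·314 + 35
41: 11653 = 41·284 + 9
43: 11653 = 43·271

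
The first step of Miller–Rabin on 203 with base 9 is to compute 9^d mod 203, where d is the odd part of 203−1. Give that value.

203 − 1 = 202 = 2^1 · 101, so d = 101.
9^1 ≡ 9 (mod 203)
9^2 ≡ 9^2 = 81 ≡ 81 (mod 203)
9^4 ≡ 81^2 = 6561 ≡ 65 (mod 203)
9^8 ≡ 65^2 = 4225 ≡ 165 (mod 203)
9^16 ≡ 165^2 = 27225 ≡ 23 (mod 203)
9^32 ≡ 23^2 = 529 ≡ 123 (mod 203)
9^64 ≡ 123^2 = 15129 ≡ 107 (mod 203)
101 = 64 + 32 + 4 + 1 in binary powers of 2.
So 9^101 ≡ 107 · 123 · 65 · 9 ≡ 4 (mod 203).
Squaring chain: 4; never reaches −1, so base 9 is a Miller–Rabin witness that 203 is composite.

4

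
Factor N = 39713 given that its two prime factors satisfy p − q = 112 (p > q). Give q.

Since p = q + 112, we have 39713 = q(q + 112), so q² + 112q − 39713 = 0.
Discriminant: 112² + 4·39713 = 12544 + 158852 = 171396; √171396 = 414.
q = (−112 + 414)/2 = 151, and p = q + 112 = 263.
Check: 151 · 263 = 39713.

151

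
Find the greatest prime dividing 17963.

71

17963 = 11 · 1633
1633 = 23 · 71
71 is prime.
So 17963 = 11 · 23 · 71; the largest prime factor is 71.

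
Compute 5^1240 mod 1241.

5^1 ≡ 5 (mod 1241)
5^2 ≡ 5^2 = 25 ≡ 25 (mod 1241)
5^4 ≡ 25^2 = 625 ≡ 625 (mod 1241)
5^8 ≡ 625^2 = 390625 ≡ 951 (mod 1241)
5^16 ≡ 951^2 = 904401 ≡ 953 (mod 1241)
5^32 ≡ 953^2 = 908209 ≡ 1038 (mod 1241)
5^64 ≡ 1038^2 = 1077444 ≡ 256 (mod 1241)
5^128 ≡ 256^2 = 65536 ≡ 1004 (mod 1241)
5^256 ≡ 1004^2 = 1008016 ≡ 324 (mod 1241)
5^512 ≡ 324^2 = 104976 ≡ 732 (mod 1241)
5^1024 ≡ 732^2 = 535824 ≡ 953 (mod 1241)
1240 = 1024 + 128 + 64 + 16 + 8 in binary powers of 2.
So 5^1240 ≡ 953 · 1004 · 256 · 953 · 951 ≡ 1172 (mod 1241).
Since 1172 ≠ 1, base 5 is a Fermat witness: 1241 is composite.

1172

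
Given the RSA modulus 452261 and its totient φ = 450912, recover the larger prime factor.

733

φ(n) = (p−1)(q−1) = n − (p+q) + 1, so p + q = 452261 − 450912 + 1 = 1350.
p and q are the roots of t² − 1350t + 452261 = 0.
Discriminant: 1350² − 4·452261 = 1822500 − 1809044 = 13456; √13456 = 116.
q = (1350 − 116)/2 = 617, p = (1350 + 116)/2 = 733.
Check: 617 · 733 = 452261.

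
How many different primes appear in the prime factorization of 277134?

277134 = 2 · 138567
138567 = 3 · 46189
46189 = 11 · 4199
4199 = 13 · 323
323 = 17 · 19
277134 = 2 · 3 · 11 · 13 · 17 · 19, which has 6 distinct prime factors.

6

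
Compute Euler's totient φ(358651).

343200

Factor: 358651 = 53 · 67 · 101.
φ(358651) = (53−1) · (67−1) · (101−1) = 52 · 66 · 100 = 343200.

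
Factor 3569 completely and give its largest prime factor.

3569 = 43 · 83
83 is prime.
So 3569 = 43 · 83; the largest prime factor is 83.

83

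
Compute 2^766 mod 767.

556

2^1 ≡ 2 (mod 767)
2^2 ≡ 2^2 = 4 ≡ 4 (mod 767)
2^4 ≡ 4^2 = 16 ≡ 16 (mod 767)
2^8 ≡ 16^2 = 256 ≡ 256 (mod 767)
2^16 ≡ 256^2 = 65536 ≡ 341 (mod 767)
2^32 ≡ 341^2 = 116281 ≡ 464 (mod 767)
2^64 ≡ 464^2 = 215296 ≡ 536 (mod 767)
2^128 ≡ 536^2 = 287296 ≡ 438 (mod 767)
2^256 ≡ 438^2 = 191844 ≡ 94 (mod 767)
2^512 ≡ 94^2 = 8836 ≡ 399 (mod 767)
766 = 512 + 128 + 64 + 32 + 16 + 8 + 4 + 2 in binary powers of 2.
So 2^766 ≡ 399 · 438 · 536 · 464 · 341 · 256 · 16 · 4 ≡ 556 (mod 767).
Since 556 ≠ 1, base 2 is a Fermat witness: 767 is composite.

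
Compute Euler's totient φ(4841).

Factor: 4841 = 47 · 103.
φ(4841) = (47−1) · (103−1) = 46 · 102 = 4692.

4692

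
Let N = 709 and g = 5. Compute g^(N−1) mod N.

1

5^1 ≡ 5 (mod 709)
5^2 ≡ 5^2 = 25 ≡ 25 (mod 709)
5^4 ≡ 25^2 = 625 ≡ 625 (mod 709)
5^8 ≡ 625^2 = 390625 ≡ 675 (mod 709)
5^16 ≡ 675^2 = 455625 ≡ 447 (mod 709)
5^32 ≡ 447^2 = 199809 ≡ 580 (mod 709)
5^64 ≡ 580^2 = 336400 ≡ 334 (mod 709)
5^128 ≡ 334^2 = 111556 ≡ 243 (mod 709)
5^256 ≡ 243^2 = 59049 ≡ 202 (mod 709)
5^512 ≡ 202^2 = 40804 ≡ 391 (mod 709)
708 = 512 + 128 + 64 + 4 in binary powers of 2.
So 5^708 ≡ 391 · 243 · 334 · 625 ≡ 1 (mod 709).
Since the result is 1, base 5 gives no evidence that 709 is composite.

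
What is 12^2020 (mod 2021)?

397

12^1 ≡ 12 (mod 2021)
12^2 ≡ 12^2 = 144 ≡ 144 (mod 2021)
12^4 ≡ 144^2 = 20736 ≡ 526 (mod 2021)
12^8 ≡ 526^2 = 276676 ≡ 1820 (mod 2021)
12^16 ≡ 1820^2 = 3312400 ≡ 2002 (mod 2021)
12^32 ≡ 2002^2 = 4008004 ≡ 361 (mod 2021)
12^64 ≡ 361^2 = 130321 ≡ 977 (mod 2021)
12^128 ≡ 977^2 = 954529 ≡ 617 (mod 2021)
12^256 ≡ 617^2 = 380689 ≡ 741 (mod 2021)
12^512 ≡ 741^2 = 549081 ≡ 1390 (mod 2021)
12^1024 ≡ 1390^2 = 1932100 ≡ 24 (mod 2021)
2020 = 1024 + 512 + 256 + 128 + 64 + 32 + 4 in binary powers of 2.
So 12^2020 ≡ 24 · 1390 · 741 · 617 · 977 · 361 · 526 ≡ 397 (mod 2021).
Since 397 ≠ 1, base 12 is a Fermat witness: 2021 is composite.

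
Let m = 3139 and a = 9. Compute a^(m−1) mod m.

293

9^1 ≡ 9 (mod 3139)
9^2 ≡ 9^2 = 81 ≡ 81 (mod 3139)
9^4 ≡ 81^2 = 6561 ≡ 283 (mod 3139)
9^8 ≡ 283^2 = 80089 ≡ 1614 (mod 3139)
9^16 ≡ 1614^2 = 2604996 ≡ 2765 (mod 3139)
9^32 ≡ 2765^2 = 7645225 ≡ 1760 (mod 3139)
9^64 ≡ 1760^2 = 3097600 ≡ 2546 (mod 3139)
9^128 ≡ 2546^2 = 6482116 ≡ 81 (mod 3139)
9^256 ≡ 81^2 = 6561 ≡ 283 (mod 3139)
9^512 ≡ 283^2 = 80089 ≡ 1614 (mod 3139)
9^1024 ≡ 1614^2 = 2604996 ≡ 2765 (mod 3139)
9^2048 ≡ 2765^2 = 7645225 ≡ 1760 (mod 3139)
3138 = 2048 + 1024 + 64 + 2 in binary powers of 2.
So 9^3138 ≡ 1760 · 2765 · 2546 · 81 ≡ 293 (mod 3139).
Since 293 ≠ 1, base 9 is a Fermat witness: 3139 is composite.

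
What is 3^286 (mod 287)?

3^1 ≡ 3 (mod 287)
3^2 ≡ 3^2 = 9 ≡ 9 (mod 287)
3^4 ≡ 9^2 = 81 ≡ 81 (mod 287)
3^8 ≡ 81^2 = 6561 ≡ 247 (mod 287)
3^16 ≡ 247^2 = 61009 ≡ 165 (mod 287)
3^32 ≡ 165^2 = 27225 ≡ 247 (mod 287)
3^64 ≡ 247^2 = 61009 ≡ 165 (mod 287)
3^128 ≡ 165^2 = 27225 ≡ 247 (mod 287)
3^256 ≡ 247^2 = 61009 ≡ 165 (mod 287)
286 = 256 + 16 + 8 + 4 + 2 in binary powers of 2.
So 3^286 ≡ 165 · 165 · 247 · 81 · 9 ≡ 32 (mod 287).
Since 32 ≠ 1, base 3 is a Fermat witness: 287 is composite.

32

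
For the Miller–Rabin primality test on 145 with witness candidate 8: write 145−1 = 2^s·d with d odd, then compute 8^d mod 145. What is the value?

73

145 − 1 = 144 = 2^4 · 9, so d = 9.
8^1 ≡ 8 (mod 145)
8^2 ≡ 8^2 = 64 ≡ 64 (mod 145)
8^4 ≡ 64^2 = 4096 ≡ 36 (mod 145)
8^8 ≡ 36^2 = 1296 ≡ 136 (mod 145)
9 = 8 + 1 in binary powers of 2.
So 8^9 ≡ 136 · 8 ≡ 73 (mod 145).
Squaring chain: 73 → 109 → 136 → 81; never reaches −1, so base 8 is a Miller–Rabin witness that 145 is composite.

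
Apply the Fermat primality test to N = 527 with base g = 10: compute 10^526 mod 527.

382

10^1 ≡ 10 (mod 527)
10^2 ≡ 10^2 = 100 ≡ 100 (mod 527)
10^4 ≡ 100^2 = 10000 ≡ 514 (mod 527)
10^8 ≡ 514^2 = 264196 ≡ 169 (mod 527)
10^16 ≡ 169^2 = 28561 ≡ 103 (mod 527)
10^32 ≡ 103^2 = 10609 ≡ 69 (mod 527)
10^64 ≡ 69^2 = 4761 ≡ 18 (mod 527)
10^128 ≡ 18^2 = 324 ≡ 324 (mod 527)
10^256 ≡ 324^2 = 104976 ≡ 103 (mod 527)
10^512 ≡ 103^2 = 10609 ≡ 69 (mod 527)
526 = 512 + 8 + 4 + 2 in binary powers of 2.
So 10^526 ≡ 69 · 169 · 514 · 100 ≡ 382 (mod 527).
Since 382 ≠ 1, base 10 is a Fermat witness: 527 is composite.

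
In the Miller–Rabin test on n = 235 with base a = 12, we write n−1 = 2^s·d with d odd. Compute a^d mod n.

235 − 1 = 234 = 2^1 · 117, so d = 117.
12^1 ≡ 12 (mod 235)
12^2 ≡ 12^2 = 144 ≡ 144 (mod 235)
12^4 ≡ 144^2 = 20736 ≡ 56 (mod 235)
12^8 ≡ 56^2 = 3136 ≡ 81 (mod 235)
12^16 ≡ 81^2 = 6561 ≡ 216 (mod 235)
12^32 ≡ 216^2 = 46656 ≡ 126 (mod 235)
12^64 ≡ 126^2 = 15876 ≡ 131 (mod 235)
117 = 64 + 32 + 16 + 4 + 1 in binary powers of 2.
So 12^117 ≡ 131 · 126 · 216 · 56 · 12 ≡ 97 (mod 235).
Squaring chain: 97; never reaches −1, so base 12 is a Miller–Rabin witness that 235 is composite.

97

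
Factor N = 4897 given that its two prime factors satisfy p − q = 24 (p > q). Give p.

Since p = q + 24, we have 4897 = q(q + 24), so q² + 24q − 4897 = 0.
Discriminant: 24² + 4·4897 = 576 + 19588 = 20164; √20164 = 142.
q = (−24 + 142)/2 = 59, and p = q + 24 = 83.
Check: 59 · 83 = 4897.

83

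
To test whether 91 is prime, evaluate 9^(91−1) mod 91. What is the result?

9^1 ≡ 9 (mod 91)
9^2 ≡ 9^2 = 81 ≡ 81 (mod 91)
9^4 ≡ 81^2 = 6561 ≡ 9 (mod 91)
9^8 ≡ 9^2 = 81 ≡ 81 (mod 91)
9^16 ≡ 81^2 = 6561 ≡ 9 (mod 91)
9^32 ≡ 9^2 = 81 ≡ 81 (mod 91)
9^64 ≡ 81^2 = 6561 ≡ 9 (mod 91)
90 = 64 + 16 + 8 + 2 in binary powers of 2.
So 9^90 ≡ 9 · 9 · 81 · 81 ≡ 1 (mod 91).
Since the result is 1, base 9 gives no evidence that 91 is composite.

1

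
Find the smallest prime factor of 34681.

79

34681 is odd.
Digit sum 22, not divisible by 3.
Ends in 1: not divisible by 5.
7: 34681 = 7·4954 + 3
11: 34681 = 11·3152 + 9
13: 34681 = 13·2667 + 10
17: 34681 = 17·2040 + 1
19: 34681 = 19·1825 + 6
23: 34681 = 23·1507 + 20
29: 34681 = 29·1195 + 26
31: 34681 = 31·1118 + 23
37: 34681 = 37·937 + 12
41: 34681 = 41·845 + 36
43: 34681 = 43·806 + 23
47: 34681 = 47·737 + 42
53: 34681 = 53·654 + 19
59: 34681 = 59·587 + 48
61: 34681 = 61·568 + 33
67: 34681 = 67·517 + 42
71: 34681 = 71·488 + 33
73: 34681 = 73·475 + 6
79: 34681 = 79·439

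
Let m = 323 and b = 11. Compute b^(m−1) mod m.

87

11^1 ≡ 11 (mod 323)
11^2 ≡ 11^2 = 121 ≡ 121 (mod 323)
11^4 ≡ 121^2 = 14641 ≡ 106 (mod 323)
11^8 ≡ 106^2 = 11236 ≡ 254 (mod 323)
11^16 ≡ 254^2 = 64516 ≡ 239 (mod 323)
11^32 ≡ 239^2 = 57121 ≡ 273 (mod 323)
11^64 ≡ 273^2 = 74529 ≡ 239 (mod 323)
11^128 ≡ 239^2 = 57121 ≡ 273 (mod 323)
11^256 ≡ 273^2 = 74529 ≡ 239 (mod 323)
322 = 256 + 64 + 2 in binary powers of 2.
So 11^322 ≡ 239 · 239 · 121 ≡ 87 (mod 323).
Since 87 ≠ 1, base 11 is a Fermat witness: 323 is composite.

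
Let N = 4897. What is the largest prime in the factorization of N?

83

4897 = 59 · 83
83 is prime.
So 4897 = 59 · 83; the largest prime factor is 83.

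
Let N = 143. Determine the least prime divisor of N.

143 is odd.
Digit sum 8, not divisible by 3.
Ends in 3: not divisible by 5.
7: 143 = 7·20 + 3
11: 143 = 11·13

11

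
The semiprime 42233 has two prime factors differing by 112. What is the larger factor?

269

Since p = q + 112, we have 42233 = q(q + 112), so q² + 112q − 42233 = 0.
Discriminant: 112² + 4·42233 = 12544 + 168932 = 181476; √181476 = 426.
q = (−112 + 426)/2 = 157, and p = q + 112 = 269.
Check: 157 · 269 = 42233.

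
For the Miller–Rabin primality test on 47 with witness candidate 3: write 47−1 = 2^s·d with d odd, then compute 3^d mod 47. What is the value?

1

47 − 1 = 46 = 2^1 · 23, so d = 23.
3^1 ≡ 3 (mod 47)
3^2 ≡ 3^2 = 9 ≡ 9 (mod 47)
3^4 ≡ 9^2 = 81 ≡ 34 (mod 47)
3^8 ≡ 34^2 = 1156 ≡ 28 (mod 47)
3^16 ≡ 28^2 = 784 ≡ 32 (mod 47)
23 = 16 + 4 + 2 + 1 in binary powers of 2.
So 3^23 ≡ 32 · 34 · 9 · 3 ≡ 1 (mod 47).
Since 3^d ≡ 1 (mod 47), base 3 does not prove 47 composite.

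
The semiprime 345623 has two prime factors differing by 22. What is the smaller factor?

Since p = q + 22, we have 345623 = q(q + 22), so q² + 22q − 345623 = 0.
Discriminant: 22² + 4·345623 = 484 + 1382492 = 1382976; √1382976 = 1176.
q = (−22 + 1176)/2 = 577, and p = q + 22 = 599.
Check: 577 · 599 = 345623.

577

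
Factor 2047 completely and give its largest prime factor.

2047 = 23 · 89
89 is prime.
So 2047 = 23 · 89; the largest prime factor is 89.

89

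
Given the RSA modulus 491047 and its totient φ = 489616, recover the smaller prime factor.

569

φ(n) = (p−1)(q−1) = n − (p+q) + 1, so p + q = 491047 − 489616 + 1 = 1432.
p and q are the roots of t² − 1432t + 491047 = 0.
Discriminant: 1432² − 4·491047 = 2050624 − 1964188 = 86436; √86436 = 294.
q = (1432 − 294)/2 = 569, p = (1432 + 294)/2 = 863.
Check: 569 · 863 = 491047.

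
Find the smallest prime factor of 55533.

55533 is odd.
Digit sum 21, divisible by 3.

3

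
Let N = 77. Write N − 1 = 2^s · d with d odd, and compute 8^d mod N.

77 − 1 = 76 = 2^2 · 19, so d = 19.
8^1 ≡ 8 (mod 77)
8^2 ≡ 8^2 = 64 ≡ 64 (mod 77)
8^4 ≡ 64^2 = 4096 ≡ 15 (mod 77)
8^8 ≡ 15^2 = 225 ≡ 71 (mod 77)
8^16 ≡ 71^2 = 5041 ≡ 36 (mod 77)
19 = 16 + 2 + 1 in binary powers of 2.
So 8^19 ≡ 36 · 64 · 8 ≡ 29 (mod 77).
Squaring chain: 29 → 71; never reaches −1, so base 8 is a Miller–Rabin witness that 77 is composite.

29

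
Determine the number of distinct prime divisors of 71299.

3

71299 = 37 · 1927
1927 = 41 · 47
71299 = 37 · 41 · 47, which has 3 distinct prime factors.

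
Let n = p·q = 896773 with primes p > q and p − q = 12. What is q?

Since p = q + 12, we have 896773 = q(q + 12), so q² + 12q − 896773 = 0.
Discriminant: 12² + 4·896773 = 144 + 3587092 = 3587236; √3587236 = 1894.
q = (−12 + 1894)/2 = 941, and p = q + 12 = 953.
Check: 941 · 953 = 896773.

941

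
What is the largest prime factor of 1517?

1517 = 37 · 41
41 is prime.
So 1517 = 37 · 41; the largest prime factor is 41.

41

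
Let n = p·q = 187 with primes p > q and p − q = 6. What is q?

11

Since p = q + 6, we have 187 = q(q + 6), so q² + 6q − 187 = 0.
Discriminant: 6² + 4·187 = 36 + 748 = 784; √784 = 28.
q = (−6 + 28)/2 = 11, and p = q + 6 = 17.
Check: 11 · 17 = 187.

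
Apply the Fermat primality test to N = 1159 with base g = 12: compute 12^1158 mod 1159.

12^1 ≡ 12 (mod 1159)
12^2 ≡ 12^2 = 144 ≡ 144 (mod 1159)
12^4 ≡ 144^2 = 20736 ≡ 1033 (mod 1159)
12^8 ≡ 1033^2 = 1067089 ≡ 809 (mod 1159)
12^16 ≡ 809^2 = 654481 ≡ 805 (mod 1159)
12^32 ≡ 805^2 = 648025 ≡ 144 (mod 1159)
12^64 ≡ 144^2 = 20736 ≡ 1033 (mod 1159)
12^128 ≡ 1033^2 = 1067089 ≡ 809 (mod 1159)
12^256 ≡ 809^2 = 654481 ≡ 805 (mod 1159)
12^512 ≡ 805^2 = 648025 ≡ 144 (mod 1159)
12^1024 ≡ 144^2 = 20736 ≡ 1033 (mod 1159)
1158 = 1024 + 128 + 4 + 2 in binary powers of 2.
So 12^1158 ≡ 1033 · 809 · 1033 · 144 ≡ 20 (mod 1159).
Since 20 ≠ 1, base 12 is a Fermat witness: 1159 is composite.

20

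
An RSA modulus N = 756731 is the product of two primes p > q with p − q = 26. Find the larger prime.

883

Since p = q + 26, we have 756731 = q(q + 26), so q² + 26q − 756731 = 0.
Discriminant: 26² + 4·756731 = 676 + 3026924 = 3027600; √3027600 = 1740.
q = (−26 + 1740)/2 = 857, and p = q + 26 = 883.
Check: 857 · 883 = 756731.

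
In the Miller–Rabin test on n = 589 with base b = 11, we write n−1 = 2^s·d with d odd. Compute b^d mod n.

77

589 − 1 = 588 = 2^2 · 147, so d = 147.
11^1 ≡ 11 (mod 589)
11^2 ≡ 11^2 = 121 ≡ 121 (mod 589)
11^4 ≡ 121^2 = 14641 ≡ 505 (mod 589)
11^8 ≡ 505^2 = 255025 ≡ 577 (mod 589)
11^16 ≡ 577^2 = 332929 ≡ 144 (mod 589)
11^32 ≡ 144^2 = 20736 ≡ 121 (mod 589)
11^64 ≡ 121^2 = 14641 ≡ 505 (mod 589)
11^128 ≡ 505^2 = 255025 ≡ 577 (mod 589)
147 = 128 + 16 + 2 + 1 in binary powers of 2.
So 11^147 ≡ 577 · 144 · 121 · 11 ≡ 77 (mod 589).
Squaring chain: 77 → 39; never reaches −1, so base 11 is a Miller–Rabin witness that 589 is composite.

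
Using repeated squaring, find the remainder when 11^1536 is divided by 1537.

1022

11^1 ≡ 11 (mod 1537)
11^2 ≡ 11^2 = 121 ≡ 121 (mod 1537)
11^4 ≡ 121^2 = 14641 ≡ 808 (mod 1537)
11^8 ≡ 808^2 = 652864 ≡ 1176 (mod 1537)
11^16 ≡ 1176^2 = 1382976 ≡ 1213 (mod 1537)
11^32 ≡ 1213^2 = 1471369 ≡ 460 (mod 1537)
11^64 ≡ 460^2 = 211600 ≡ 1031 (mod 1537)
11^128 ≡ 1031^2 = 1062961 ≡ 894 (mod 1537)
11^256 ≡ 894^2 = 799236 ≡ 1533 (mod 1537)
11^512 ≡ 1533^2 = 2350089 ≡ 16 (mod 1537)
11^1024 ≡ 16^2 = 256 ≡ 256 (mod 1537)
1536 = 1024 + 512 in binary powers of 2.
So 11^1536 ≡ 256 · 16 ≡ 1022 (mod 1537).
Since 1022 ≠ 1, base 11 is a Fermat witness: 1537 is composite.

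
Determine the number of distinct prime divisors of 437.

2

437 = 19 · 23
437 = 19 · 23, which has 2 distinct prime factors.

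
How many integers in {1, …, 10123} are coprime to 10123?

9880

Factor: 10123 = 53 · 191.
φ(10123) = (53−1) · (191−1) = 52 · 190 = 9880.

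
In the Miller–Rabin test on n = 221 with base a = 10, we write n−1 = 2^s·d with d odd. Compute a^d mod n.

221 − 1 = 220 = 2^2 · 55, so d = 55.
10^1 ≡ 10 (mod 221)
10^2 ≡ 10^2 = 100 ≡ 100 (mod 221)
10^4 ≡ 100^2 = 10000 ≡ 55 (mod 221)
10^8 ≡ 55^2 = 3025 ≡ 152 (mod 221)
10^16 ≡ 152^2 = 23104 ≡ 120 (mod 221)
10^32 ≡ 120^2 = 14400 ≡ 35 (mod 221)
55 = 32 + 16 + 4 + 2 + 1 in binary powers of 2.
So 10^55 ≡ 35 · 120 · 55 · 100 · 10 ≡ 192 (mod 221).
Squaring chain: 192 → 178; never reaches −1, so base 10 is a Miller–Rabin witness that 221 is composite.

192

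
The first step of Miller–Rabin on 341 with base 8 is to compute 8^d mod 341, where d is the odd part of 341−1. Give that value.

341 − 1 = 340 = 2^2 · 85, so d = 85.
8^1 ≡ 8 (mod 341)
8^2 ≡ 8^2 = 64 ≡ 64 (mod 341)
8^4 ≡ 64^2 = 4096 ≡ 4 (mod 341)
8^8 ≡ 4^2 = 16 ≡ 16 (mod 341)
8^16 ≡ 16^2 = 256 ≡ 256 (mod 341)
8^32 ≡ 256^2 = 65536 ≡ 64 (mod 341)
8^64 ≡ 64^2 = 4096 ≡ 4 (mod 341)
85 = 64 + 16 + 4 + 1 in binary powers of 2.
So 8^85 ≡ 4 · 256 · 4 · 8 ≡ 32 (mod 341).
Squaring chain: 32 → 1; never reaches −1, so base 8 is a Miller–Rabin witness that 341 is composite.

32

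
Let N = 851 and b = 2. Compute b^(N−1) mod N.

2^1 ≡ 2 (mod 851)
2^2 ≡ 2^2 = 4 ≡ 4 (mod 851)
2^4 ≡ 4^2 = 16 ≡ 16 (mod 851)
2^8 ≡ 16^2 = 256 ≡ 256 (mod 851)
2^16 ≡ 256^2 = 65536 ≡ 9 (mod 851)
2^32 ≡ 9^2 = 81 ≡ 81 (mod 851)
2^64 ≡ 81^2 = 6561 ≡ 604 (mod 851)
2^128 ≡ 604^2 = 364816 ≡ 588 (mod 851)
2^256 ≡ 588^2 = 345744 ≡ 238 (mod 851)
2^512 ≡ 238^2 = 56644 ≡ 478 (mod 851)
850 = 512 + 256 + 64 + 16 + 2 in binary powers of 2.
So 2^850 ≡ 478 · 238 · 604 · 9 · 4 ≡ 169 (mod 851).
Since 169 ≠ 1, base 2 is a Fermat witness: 851 is composite.

169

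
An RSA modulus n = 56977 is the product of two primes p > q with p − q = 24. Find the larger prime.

251

Since p = q + 24, we have 56977 = q(q + 24), so q² + 24q − 56977 = 0.
Discriminant: 24² + 4·56977 = 576 + 227908 = 228484; √228484 = 478.
q = (−24 + 478)/2 = 227, and p = q + 24 = 251.
Check: 227 · 251 = 56977.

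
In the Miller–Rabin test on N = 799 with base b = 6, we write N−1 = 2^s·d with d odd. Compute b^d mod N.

71

799 − 1 = 798 = 2^1 · 399, so d = 399.
6^1 ≡ 6 (mod 799)
6^2 ≡ 6^2 = 36 ≡ 36 (mod 799)
6^4 ≡ 36^2 = 1296 ≡ 497 (mod 799)
6^8 ≡ 497^2 = 247009 ≡ 118 (mod 799)
6^16 ≡ 118^2 = 13924 ≡ 341 (mod 799)
6^32 ≡ 341^2 = 116281 ≡ 426 (mod 799)
6^64 ≡ 426^2 = 181476 ≡ 103 (mod 799)
6^128 ≡ 103^2 = 10609 ≡ 222 (mod 799)
6^256 ≡ 222^2 = 49284 ≡ 545 (mod 799)
399 = 256 + 128 + 8 + 4 + 2 + 1 in binary powers of 2.
So 6^399 ≡ 545 · 222 · 118 · 497 · 36 · 6 ≡ 71 (mod 799).
Squaring chain: 71; never reaches −1, so base 6 is a Miller–Rabin witness that 799 is composite.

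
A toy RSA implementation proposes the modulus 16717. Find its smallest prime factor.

73

16717 is odd.
Digit sum 22, not divisible by 3.
Ends in 7: not divisible by 5.
7: 16717 = 7·2388 + 1
11: 16717 = 11·1519 + 8
13: 16717 = 13·1285 + 12
17: 16717 = 17·983 + 6
19: 16717 = 19·879 + 16
23: 16717 = 23·726 + 19
29: 16717 = 29·576 + 13
31: 16717 = 31·539 + 8
37: 16717 = 37·451 + 30
41: 16717 = 41·407 + 30
43: 16717 = 43·388 + 33
47: 16717 = 47·355 + 32
53: 16717 = 53·315 + 22
59: 16717 = 59·283 + 20
61: 16717 = 61·274 + 3
67: 16717 = 67·249 + 34
71: 16717 = 71·235 + 32
73: 16717 = 73·229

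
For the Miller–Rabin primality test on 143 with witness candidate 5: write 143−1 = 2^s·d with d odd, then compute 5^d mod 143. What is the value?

60

143 − 1 = 142 = 2^1 · 71, so d = 71.
5^1 ≡ 5 (mod 143)
5^2 ≡ 5^2 = 25 ≡ 25 (mod 143)
5^4 ≡ 25^2 = 625 ≡ 53 (mod 143)
5^8 ≡ 53^2 = 2809 ≡ 92 (mod 143)
5^16 ≡ 92^2 = 8464 ≡ 27 (mod 143)
5^32 ≡ 27^2 = 729 ≡ 14 (mod 143)
5^64 ≡ 14^2 = 196 ≡ 53 (mod 143)
71 = 64 + 4 + 2 + 1 in binary powers of 2.
So 5^71 ≡ 53 · 53 · 25 · 5 ≡ 60 (mod 143).
Squaring chain: 60; never reaches −1, so base 5 is a Miller–Rabin witness that 143 is composite.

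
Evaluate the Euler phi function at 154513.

142080

Factor: 154513 = 17 · 61 · 149.
φ(154513) = (17−1) · (61−1) · (149−1) = 16 · 60 · 148 = 142080.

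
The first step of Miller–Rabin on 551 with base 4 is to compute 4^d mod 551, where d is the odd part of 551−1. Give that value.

245

551 − 1 = 550 = 2^1 · 275, so d = 275.
4^1 ≡ 4 (mod 551)
4^2 ≡ 4^2 = 16 ≡ 16 (mod 551)
4^4 ≡ 16^2 = 256 ≡ 256 (mod 551)
4^8 ≡ 256^2 = 65536 ≡ 518 (mod 551)
4^16 ≡ 518^2 = 268324 ≡ 538 (mod 551)
4^32 ≡ 538^2 = 289444 ≡ 169 (mod 551)
4^64 ≡ 169^2 = 28561 ≡ 460 (mod 551)
4^128 ≡ 460^2 = 211600 ≡ 16 (mod 551)
4^256 ≡ 16^2 = 256 ≡ 256 (mod 551)
275 = 256 + 16 + 2 + 1 in binary powers of 2.
So 4^275 ≡ 256 · 538 · 16 · 4 ≡ 245 (mod 551).
Squaring chain: 245; never reaches −1, so base 4 is a Miller–Rabin witness that 551 is composite.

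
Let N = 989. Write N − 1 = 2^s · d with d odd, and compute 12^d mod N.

989 − 1 = 988 = 2^2 · 247, so d = 247.
12^1 ≡ 12 (mod 989)
12^2 ≡ 12^2 = 144 ≡ 144 (mod 989)
12^4 ≡ 144^2 = 20736 ≡ 956 (mod 989)
12^8 ≡ 956^2 = 913936 ≡ 100 (mod 989)
12^16 ≡ 100^2 = 10000 ≡ 110 (mod 989)
12^32 ≡ 110^2 = 12100 ≡ 232 (mod 989)
12^64 ≡ 232^2 = 53824 ≡ 418 (mod 989)
12^128 ≡ 418^2 = 174724 ≡ 660 (mod 989)
247 = 128 + 64 + 32 + 16 + 4 + 2 + 1 in binary powers of 2.
So 12^247 ≡ 660 · 418 · 232 · 110 · 956 · 144 · 12 ≡ 363 (mod 989).
Squaring chain: 363 → 232; never reaches −1, so base 12 is a Miller–Rabin witness that 989 is composite.

363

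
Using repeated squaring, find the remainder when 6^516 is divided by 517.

6^1 ≡ 6 (mod 517)
6^2 ≡ 6^2 = 36 ≡ 36 (mod 517)
6^4 ≡ 36^2 = 1296 ≡ 262 (mod 517)
6^8 ≡ 262^2 = 68644 ≡ 400 (mod 517)
6^16 ≡ 400^2 = 160000 ≡ 247 (mod 517)
6^32 ≡ 247^2 = 61009 ≡ 3 (mod 517)
6^64 ≡ 3^2 = 9 ≡ 9 (mod 517)
6^128 ≡ 9^2 = 81 ≡ 81 (mod 517)
6^256 ≡ 81^2 = 6561 ≡ 357 (mod 517)
6^512 ≡ 357^2 = 127449 ≡ 267 (mod 517)
516 = 512 + 4 in binary powers of 2.
So 6^516 ≡ 267 · 262 ≡ 159 (mod 517).
Since 159 ≠ 1, base 6 is a Fermat witness: 517 is composite.

159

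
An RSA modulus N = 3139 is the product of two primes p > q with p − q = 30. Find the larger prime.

Since p = q + 30, we have 3139 = q(q + 30), so q² + 30q − 3139 = 0.
Discriminant: 30² + 4·3139 = 900 + 12556 = 13456; √13456 = 116.
q = (−30 + 116)/2 = 43, and p = q + 30 = 73.
Check: 43 · 73 = 3139.

73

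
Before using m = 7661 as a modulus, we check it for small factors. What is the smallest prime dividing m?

47

7661 is odd.
Digit sum 20, not divisible by 3.
Ends in 1: not divisible by 5.
7: 7661 = 7·1094 + 3
11: 7661 = 11·696 + 5
13: 7661 = 13·589 + 4
17: 7661 = 17·450 + 11
19: 7661 = 19·403 + 4
23: 7661 = 23·333 + 2
29: 7661 = 29·264 + 5
31: 7661 = 31·247 + 4
37: 7661 = 37·207 + 2
41: 7661 = 41·186 + 35
43: 7661 = 43·178 + 7
47: 7661 = 47·163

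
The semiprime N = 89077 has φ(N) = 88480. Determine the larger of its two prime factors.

φ(n) = (p−1)(q−1) = n − (p+q) + 1, so p + q = 89077 − 88480 + 1 = 598.
p and q are the roots of t² − 598t + 89077 = 0.
Discriminant: 598² − 4·89077 = 357604 − 356308 = 1296; √1296 = 36.
q = (598 − 36)/2 = 281, p = (598 + 36)/2 = 317.
Check: 281 · 317 = 89077.

317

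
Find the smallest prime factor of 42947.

42947 is odd.
Digit sum 26, not divisible by 3.
Ends in 7: not divisible by 5.
7: 42947 = 7·6135 + 2
11: 42947 = 11·3904 + 3
13: 42947 = 13·3303 + 8
17: 42947 = 17·2526 + 5
19: 42947 = 19·2260 + 7
23: 42947 = 23·1867 + 6
29: 42947 = 29·1480 + 27
31: 42947 = 31·1385 + 12
37: 42947 = 37·1160 + 27
41: 42947 = 41·1047 + 20
43: 42947 = 43·998 + 33
47: 42947 = 47·913 + 36
53: 42947 = 53·810 + 17
59: 42947 = 59·727 + 54
61: 42947 = 61·704 + 3
67: 42947 = 67·641

67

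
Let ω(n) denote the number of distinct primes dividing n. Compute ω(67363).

67363 = 31 · 2173
2173 = 41 · 53
67363 = 31 · 41 · 53, which has 3 distinct prime factors.

3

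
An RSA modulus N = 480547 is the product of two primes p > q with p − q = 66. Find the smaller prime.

661

Since p = q + 66, we have 480547 = q(q + 66), so q² + 66q − 480547 = 0.
Discriminant: 66² + 4·480547 = 4356 + 1922188 = 1926544; √1926544 = 1388.
q = (−66 + 1388)/2 = 661, and p = q + 66 = 727.
Check: 661 · 727 = 480547.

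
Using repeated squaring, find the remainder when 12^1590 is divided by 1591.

84

12^1 ≡ 12 (mod 1591)
12^2 ≡ 12^2 = 144 ≡ 144 (mod 1591)
12^4 ≡ 144^2 = 20736 ≡ 53 (mod 1591)
12^8 ≡ 53^2 = 2809 ≡ 1218 (mod 1591)
12^16 ≡ 1218^2 = 1483524 ≡ 712 (mod 1591)
12^32 ≡ 712^2 = 506944 ≡ 1006 (mod 1591)
12^64 ≡ 1006^2 = 1012036 ≡ 160 (mod 1591)
12^128 ≡ 160^2 = 25600 ≡ 144 (mod 1591)
12^256 ≡ 144^2 = 20736 ≡ 53 (mod 1591)
12^512 ≡ 53^2 = 2809 ≡ 1218 (mod 1591)
12^1024 ≡ 1218^2 = 1483524 ≡ 712 (mod 1591)
1590 = 1024 + 512 + 32 + 16 + 4 + 2 in binary powers of 2.
So 12^1590 ≡ 712 · 1218 · 1006 · 712 · 53 · 144 ≡ 84 (mod 1591).
Since 84 ≠ 1, base 12 is a Fermat witness: 1591 is composite.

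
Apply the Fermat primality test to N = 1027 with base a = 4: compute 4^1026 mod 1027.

4^1 ≡ 4 (mod 1027)
4^2 ≡ 4^2 = 16 ≡ 16 (mod 1027)
4^4 ≡ 16^2 = 256 ≡ 256 (mod 1027)
4^8 ≡ 256^2 = 65536 ≡ 835 (mod 1027)
4^16 ≡ 835^2 = 697225 ≡ 919 (mod 1027)
4^32 ≡ 919^2 = 844561 ≡ 367 (mod 1027)
4^64 ≡ 367^2 = 134689 ≡ 152 (mod 1027)
4^128 ≡ 152^2 = 23104 ≡ 510 (mod 1027)
4^256 ≡ 510^2 = 260100 ≡ 269 (mod 1027)
4^512 ≡ 269^2 = 72361 ≡ 471 (mod 1027)
4^1024 ≡ 471^2 = 221841 ≡ 9 (mod 1027)
1026 = 1024 + 2 in binary powers of 2.
So 4^1026 ≡ 9 · 16 ≡ 144 (mod 1027).
Since 144 ≠ 1, base 4 is a Fermat witness: 1027 is composite.

144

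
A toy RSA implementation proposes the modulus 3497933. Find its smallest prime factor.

3497933 is odd.
Digit sum 38, not divisible by 3.
Ends in 3: not divisible by 5.
7: 3497933 = 7·499704 + 5
11: 3497933 = 11·317993 + 10
13: 3497933 = 13·269071 + 10
17: 3497933 = 17·205760 + 13
19: 3497933 = 19·184101 + 14
23: 3497933 = 23·152084 + 1
29: 3497933 = 29·120618 + 11
31: 3497933 = 31·112836 + 17
37: 3497933 = 37·94538 + 27
41: 3497933 = 41·85315 + 18
43: 3497933 = 43·81347 + 12
47: 3497933 = 47·74424 + 5
53: 3497933 = 53·65998 + 39
59: 3497933 = 59·59287

59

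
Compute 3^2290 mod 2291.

602

3^1 ≡ 3 (mod 2291)
3^2 ≡ 3^2 = 9 ≡ 9 (mod 2291)
3^4 ≡ 9^2 = 81 ≡ 81 (mod 2291)
3^8 ≡ 81^2 = 6561 ≡ 1979 (mod 2291)
3^16 ≡ 1979^2 = 3916441 ≡ 1122 (mod 2291)
3^32 ≡ 1122^2 = 1258884 ≡ 1125 (mod 2291)
3^64 ≡ 1125^2 = 1265625 ≡ 993 (mod 2291)
3^128 ≡ 993^2 = 986049 ≡ 919 (mod 2291)
3^256 ≡ 919^2 = 844561 ≡ 1473 (mod 2291)
3^512 ≡ 1473^2 = 2169729 ≡ 152 (mod 2291)
3^1024 ≡ 152^2 = 23104 ≡ 194 (mod 2291)
3^2048 ≡ 194^2 = 37636 ≡ 980 (mod 2291)
2290 = 2048 + 128 + 64 + 32 + 16 + 2 in binary powers of 2.
So 3^2290 ≡ 980 · 919 · 993 · 1125 · 1122 · 9 ≡ 602 (mod 2291).
Since 602 ≠ 1, base 3 is a Fermat witness: 2291 is composite.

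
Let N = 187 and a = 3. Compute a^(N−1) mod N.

3^1 ≡ 3 (mod 187)
3^2 ≡ 3^2 = 9 ≡ 9 (mod 187)
3^4 ≡ 9^2 = 81 ≡ 81 (mod 187)
3^8 ≡ 81^2 = 6561 ≡ 16 (mod 187)
3^16 ≡ 16^2 = 256 ≡ 69 (mod 187)
3^32 ≡ 69^2 = 4761 ≡ 86 (mod 187)
3^64 ≡ 86^2 = 7396 ≡ 103 (mod 187)
3^128 ≡ 103^2 = 10609 ≡ 137 (mod 187)
186 = 128 + 32 + 16 + 8 + 2 in binary powers of 2.
So 3^186 ≡ 137 · 86 · 69 · 16 · 9 ≡ 25 (mod 187).
Since 25 ≠ 1, base 3 is a Fermat witness: 187 is composite.

25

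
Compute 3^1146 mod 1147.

47

3^1 ≡ 3 (mod 1147)
3^2 ≡ 3^2 = 9 ≡ 9 (mod 1147)
3^4 ≡ 9^2 = 81 ≡ 81 (mod 1147)
3^8 ≡ 81^2 = 6561 ≡ 826 (mod 1147)
3^16 ≡ 826^2 = 682276 ≡ 958 (mod 1147)
3^32 ≡ 958^2 = 917764 ≡ 164 (mod 1147)
3^64 ≡ 164^2 = 26896 ≡ 515 (mod 1147)
3^128 ≡ 515^2 = 265225 ≡ 268 (mod 1147)
3^256 ≡ 268^2 = 71824 ≡ 710 (mod 1147)
3^512 ≡ 710^2 = 504100 ≡ 567 (mod 1147)
3^1024 ≡ 567^2 = 321489 ≡ 329 (mod 1147)
1146 = 1024 + 64 + 32 + 16 + 8 + 2 in binary powers of 2.
So 3^1146 ≡ 329 · 515 · 164 · 958 · 826 · 9 ≡ 47 (mod 1147).
Since 47 ≠ 1, base 3 is a Fermat witness: 1147 is composite.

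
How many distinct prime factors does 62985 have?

62985 = 3 · 20995
20995 = 5 · 4199
4199 = 13 · 323
323 = 17 · 19
62985 = 3 · 5 · 13 · 17 · 19, which has 5 distinct prime factors.

5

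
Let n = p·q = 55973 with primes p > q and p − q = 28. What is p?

Since p = q + 28, we have 55973 = q(q + 28), so q² + 28q − 55973 = 0.
Discriminant: 28² + 4·55973 = 784 + 223892 = 224676; √224676 = 474.
q = (−28 + 474)/2 = 223, and p = q + 28 = 251.
Check: 223 · 251 = 55973.

251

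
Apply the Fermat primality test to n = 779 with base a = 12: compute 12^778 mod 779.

12^1 ≡ 12 (mod 779)
12^2 ≡ 12^2 = 144 ≡ 144 (mod 779)
12^4 ≡ 144^2 = 20736 ≡ 482 (mod 779)
12^8 ≡ 482^2 = 232324 ≡ 182 (mod 779)
12^16 ≡ 182^2 = 33124 ≡ 406 (mod 779)
12^32 ≡ 406^2 = 164836 ≡ 467 (mod 779)
12^64 ≡ 467^2 = 218089 ≡ 748 (mod 779)
12^128 ≡ 748^2 = 559504 ≡ 182 (mod 779)
12^256 ≡ 182^2 = 33124 ≡ 406 (mod 779)
12^512 ≡ 406^2 = 164836 ≡ 467 (mod 779)
778 = 512 + 256 + 8 + 2 in binary powers of 2.
So 12^778 ≡ 467 · 406 · 182 · 144 ≡ 121 (mod 779).
Since 121 ≠ 1, base 12 is a Fermat witness: 779 is composite.

121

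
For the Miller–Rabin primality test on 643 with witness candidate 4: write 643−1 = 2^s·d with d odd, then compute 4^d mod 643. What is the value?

1

643 − 1 = 642 = 2^1 · 321, so d = 321.
4^1 ≡ 4 (mod 643)
4^2 ≡ 4^2 = 16 ≡ 16 (mod 643)
4^4 ≡ 16^2 = 256 ≡ 256 (mod 643)
4^8 ≡ 256^2 = 65536 ≡ 593 (mod 643)
4^16 ≡ 593^2 = 351649 ≡ 571 (mod 643)
4^32 ≡ 571^2 = 326041 ≡ 40 (mod 643)
4^64 ≡ 40^2 = 1600 ≡ 314 (mod 643)
4^128 ≡ 314^2 = 98596 ≡ 217 (mod 643)
4^256 ≡ 217^2 = 47089 ≡ 150 (mod 643)
321 = 256 + 64 + 1 in binary powers of 2.
So 4^321 ≡ 150 · 314 · 4 ≡ 1 (mod 643).
Since 4^d ≡ 1 (mod 643), base 4 does not prove 643 composite.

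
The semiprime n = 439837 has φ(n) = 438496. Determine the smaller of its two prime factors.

569

φ(n) = (p−1)(q−1) = n − (p+q) + 1, so p + q = 439837 − 438496 + 1 = 1342.
p and q are the roots of t² − 1342t + 439837 = 0.
Discriminant: 1342² − 4·439837 = 1800964 − 1759348 = 41616; √41616 = 204.
q = (1342 − 204)/2 = 569, p = (1342 + 204)/2 = 773.
Check: 569 · 773 = 439837.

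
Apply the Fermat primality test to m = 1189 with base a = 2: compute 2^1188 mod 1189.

297

2^1 ≡ 2 (mod 1189)
2^2 ≡ 2^2 = 4 ≡ 4 (mod 1189)
2^4 ≡ 4^2 = 16 ≡ 16 (mod 1189)
2^8 ≡ 16^2 = 256 ≡ 256 (mod 1189)
2^16 ≡ 256^2 = 65536 ≡ 141 (mod 1189)
2^32 ≡ 141^2 = 19881 ≡ 857 (mod 1189)
2^64 ≡ 857^2 = 734449 ≡ 836 (mod 1189)
2^128 ≡ 836^2 = 698896 ≡ 953 (mod 1189)
2^256 ≡ 953^2 = 908209 ≡ 1002 (mod 1189)
2^512 ≡ 1002^2 = 1004004 ≡ 488 (mod 1189)
2^1024 ≡ 488^2 = 238144 ≡ 344 (mod 1189)
1188 = 1024 + 128 + 32 + 4 in binary powers of 2.
So 2^1188 ≡ 344 · 953 · 857 · 16 ≡ 297 (mod 1189).
Since 297 ≠ 1, base 2 is a Fermat witness: 1189 is composite.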